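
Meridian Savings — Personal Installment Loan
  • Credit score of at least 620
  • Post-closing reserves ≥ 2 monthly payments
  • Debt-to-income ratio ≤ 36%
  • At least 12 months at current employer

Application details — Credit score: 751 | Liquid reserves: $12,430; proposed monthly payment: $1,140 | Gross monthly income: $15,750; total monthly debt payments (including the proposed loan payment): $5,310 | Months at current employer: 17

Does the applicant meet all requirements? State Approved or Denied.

Credit score 751 ≥ 620 (meets)
Reserves = 12,430/1,140 = 10.9 months ≥ 2
DTI: 5,310 ÷ 15,750 = 33.7%, within the 36% cap
Employment 17 ≥ 12 months
All criteria satisfied.

Approved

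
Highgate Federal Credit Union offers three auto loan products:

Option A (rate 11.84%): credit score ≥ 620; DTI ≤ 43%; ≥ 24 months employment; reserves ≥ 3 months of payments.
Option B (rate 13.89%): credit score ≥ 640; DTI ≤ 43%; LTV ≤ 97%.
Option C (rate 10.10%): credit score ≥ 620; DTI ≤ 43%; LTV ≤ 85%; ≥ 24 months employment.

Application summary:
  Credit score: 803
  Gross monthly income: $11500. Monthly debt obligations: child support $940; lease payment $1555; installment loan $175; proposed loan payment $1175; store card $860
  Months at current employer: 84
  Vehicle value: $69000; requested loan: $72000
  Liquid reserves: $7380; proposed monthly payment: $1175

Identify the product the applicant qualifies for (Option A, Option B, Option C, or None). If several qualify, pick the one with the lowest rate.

Total debts = (940 + 1,555 + 175 + 1,175 + 860) = 4,705; DTI = 4,705/11,500 = 40.9%.
LTV = 72,000/69,000 = 104.3%.
Reserves = 7,380/1,175 = 6.3 months.
Option A: score 803 ≥ 620; DTI 40.9% ≤ 43%; employment 84 ≥ 24 mo; reserves 6.3 ≥ 3 mo → qualifies.
Option B: score 803 ≥ 640; DTI 40.9% ≤ 43%; LTV 104.3% > 97% → does not qualify.
Option C: score 803 ≥ 620; DTI 40.9% ≤ 43%; LTV 104.3% > 85%; employment 84 ≥ 24 mo → does not qualify.

Option A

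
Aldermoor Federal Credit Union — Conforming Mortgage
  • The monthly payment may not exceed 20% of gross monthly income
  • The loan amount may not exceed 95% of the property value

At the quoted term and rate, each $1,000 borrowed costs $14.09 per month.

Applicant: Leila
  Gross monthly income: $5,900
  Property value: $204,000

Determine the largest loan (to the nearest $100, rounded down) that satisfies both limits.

$83,700

Payment cap: 20% × $5,900 = $1,180/month.
At $14.09 per $1,000, that supports 1,180/14.09 × 1,000 ≈ $83,747 → $83,700.
LTV cap: 95% × $204,000 = $193,800 → $193,800.
Binding constraint: payment-to-income.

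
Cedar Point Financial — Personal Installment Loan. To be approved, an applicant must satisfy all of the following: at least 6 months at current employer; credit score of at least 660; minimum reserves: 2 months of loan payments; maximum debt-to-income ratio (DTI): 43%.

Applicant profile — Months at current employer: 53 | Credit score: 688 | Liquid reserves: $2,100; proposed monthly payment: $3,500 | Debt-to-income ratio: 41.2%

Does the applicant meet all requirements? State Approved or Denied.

Employment 53 ≥ 6 months
Credit score 688 ≥ 660 (meets)
Liquid reserves cover 2,100/3,500 = 0.6 months — < 2 required
Debt-to-income 41.2% vs 43% cap — pass
Fails on reserves.

Denied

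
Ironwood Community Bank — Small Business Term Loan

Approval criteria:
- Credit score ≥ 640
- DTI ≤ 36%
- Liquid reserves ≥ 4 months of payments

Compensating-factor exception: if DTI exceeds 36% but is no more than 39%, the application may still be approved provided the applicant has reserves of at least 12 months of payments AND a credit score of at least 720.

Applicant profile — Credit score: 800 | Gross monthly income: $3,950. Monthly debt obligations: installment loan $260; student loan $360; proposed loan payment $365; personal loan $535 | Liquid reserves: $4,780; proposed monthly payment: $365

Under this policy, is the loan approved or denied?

Approved

Credit score 800 ≥ 640 (meets base)
Total debts = (260 + 360 + 365 + 535) = 1,520. DTI: 1,520 ÷ 3,950 = 38.5%, over the 36% base limit.
Reserves: 4,780 ÷ 365 = 13.1 months (meets 4-month minimum)
38.5% falls in the override range (36%–39%), so the compensating-factor test applies.
Override check — reserves: 13.1 mo (ok); score: 800 (ok).
Both override conditions satisfied; DTI exception granted.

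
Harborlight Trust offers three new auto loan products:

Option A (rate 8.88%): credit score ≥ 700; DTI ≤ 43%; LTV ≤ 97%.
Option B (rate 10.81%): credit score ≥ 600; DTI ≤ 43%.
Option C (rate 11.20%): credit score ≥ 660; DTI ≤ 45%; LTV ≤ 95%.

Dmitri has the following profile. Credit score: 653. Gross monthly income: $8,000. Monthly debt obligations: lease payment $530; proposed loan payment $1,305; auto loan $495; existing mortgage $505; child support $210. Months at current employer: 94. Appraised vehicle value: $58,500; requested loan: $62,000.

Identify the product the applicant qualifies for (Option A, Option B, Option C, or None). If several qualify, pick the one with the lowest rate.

Total debts = (530 + 1,305 + 495 + 505 + 210) = 3,045; DTI = 3,045/8,000 = 38.1%.
LTV = 62,000/58,500 = 106%.
Option A: score 653 < 700; DTI 38.1% ≤ 43%; LTV 106% > 97% → does not qualify.
Option B: score 653 ≥ 600; DTI 38.1% ≤ 43% → qualifies.
Option C: score 653 < 660; DTI 38.1% ≤ 45%; LTV 106% > 95% → does not qualify.

Option B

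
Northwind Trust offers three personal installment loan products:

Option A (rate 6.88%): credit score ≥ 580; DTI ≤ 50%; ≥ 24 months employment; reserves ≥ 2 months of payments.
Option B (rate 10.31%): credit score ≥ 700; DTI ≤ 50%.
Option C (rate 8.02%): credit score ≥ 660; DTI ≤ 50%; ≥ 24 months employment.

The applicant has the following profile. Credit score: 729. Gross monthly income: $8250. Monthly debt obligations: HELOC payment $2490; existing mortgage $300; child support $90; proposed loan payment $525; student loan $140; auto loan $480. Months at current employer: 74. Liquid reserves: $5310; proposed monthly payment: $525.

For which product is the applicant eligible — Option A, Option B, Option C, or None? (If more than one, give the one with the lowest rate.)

Total debts = (2,490 + 300 + 90 + 525 + 140 + 480) = 4,025; DTI = 4,025/8,250 = 48.8%.
Reserves = 5,310/525 = 10.1 months.
Option A: score 729 ≥ 580; DTI 48.8% ≤ 50%; employment 74 ≥ 24 mo; reserves 10.1 ≥ 2 mo → qualifies.
Option B: score 729 ≥ 700; DTI 48.8% ≤ 50% → qualifies.
Option C: score 729 ≥ 660; DTI 48.8% ≤ 50%; employment 74 ≥ 24 mo → qualifies.
Qualifying: Option A, Option B, Option C. Lowest rate is 6.88% → Option A.

Option A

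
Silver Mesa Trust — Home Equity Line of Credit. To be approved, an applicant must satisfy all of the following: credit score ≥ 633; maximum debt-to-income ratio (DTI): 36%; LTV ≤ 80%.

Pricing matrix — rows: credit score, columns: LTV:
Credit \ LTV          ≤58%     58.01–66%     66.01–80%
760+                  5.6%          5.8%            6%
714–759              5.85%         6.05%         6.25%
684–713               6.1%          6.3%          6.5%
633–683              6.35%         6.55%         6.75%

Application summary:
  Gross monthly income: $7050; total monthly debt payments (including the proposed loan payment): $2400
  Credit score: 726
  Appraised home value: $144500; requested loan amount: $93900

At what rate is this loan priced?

6.05%

Credit score 726 ≥ 633; Debt-to-income = 2,400/7,050 = 34% — meets 36% limit
LTV: 93,900 ÷ 144,500 = 65%, within 80% cap
Credit 726 → row 714–759; LTV 65% → column 58.01–66%. Grid cell → 6.05%.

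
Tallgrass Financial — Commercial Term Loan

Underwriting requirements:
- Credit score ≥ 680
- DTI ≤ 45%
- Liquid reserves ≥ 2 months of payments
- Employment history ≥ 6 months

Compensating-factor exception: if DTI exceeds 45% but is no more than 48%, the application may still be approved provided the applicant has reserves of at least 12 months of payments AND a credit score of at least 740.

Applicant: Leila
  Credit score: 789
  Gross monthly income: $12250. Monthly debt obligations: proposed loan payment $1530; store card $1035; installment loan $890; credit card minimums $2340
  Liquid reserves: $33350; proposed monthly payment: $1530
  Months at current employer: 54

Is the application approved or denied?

Credit score 789 ≥ 680 (meets base)
Total debts = (1,530 + 1,035 + 890 + 2,340) = 5,795. DTI: 5,795 ÷ 12,250 = 47.3%, over the 45% base limit.
Reserves = 33,350/1,530 = 21.8 months ≥ 2
Employment 54 ≥ 6 months
DTI 47.3% is within the 45%–48% exception band; checking compensating factors.
Override check — reserves: 21.8 mo (ok); score: 789 (ok).
Both override conditions satisfied; DTI exception granted.

Approved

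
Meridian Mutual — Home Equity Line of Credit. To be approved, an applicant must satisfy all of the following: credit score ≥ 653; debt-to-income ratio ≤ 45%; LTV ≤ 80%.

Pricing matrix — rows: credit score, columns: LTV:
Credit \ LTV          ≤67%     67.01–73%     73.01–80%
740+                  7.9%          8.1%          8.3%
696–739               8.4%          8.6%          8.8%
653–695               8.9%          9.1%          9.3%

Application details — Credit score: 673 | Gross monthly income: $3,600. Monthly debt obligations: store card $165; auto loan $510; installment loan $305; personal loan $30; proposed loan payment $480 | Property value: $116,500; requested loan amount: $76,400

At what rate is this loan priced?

8.9%

Credit score 673 ≥ 653; Total monthly debts = (165 + 510 + 305 + 30 + 480) = 1,490. DTI = 1,490/3,600 = 41.4% ≤ 45%
LTV: 76,400 ÷ 116,500 = 65.6%, within 80% cap
Score 673 is in the 653–695 band; LTV 65.6% is in the ≤67% band → 8.9%.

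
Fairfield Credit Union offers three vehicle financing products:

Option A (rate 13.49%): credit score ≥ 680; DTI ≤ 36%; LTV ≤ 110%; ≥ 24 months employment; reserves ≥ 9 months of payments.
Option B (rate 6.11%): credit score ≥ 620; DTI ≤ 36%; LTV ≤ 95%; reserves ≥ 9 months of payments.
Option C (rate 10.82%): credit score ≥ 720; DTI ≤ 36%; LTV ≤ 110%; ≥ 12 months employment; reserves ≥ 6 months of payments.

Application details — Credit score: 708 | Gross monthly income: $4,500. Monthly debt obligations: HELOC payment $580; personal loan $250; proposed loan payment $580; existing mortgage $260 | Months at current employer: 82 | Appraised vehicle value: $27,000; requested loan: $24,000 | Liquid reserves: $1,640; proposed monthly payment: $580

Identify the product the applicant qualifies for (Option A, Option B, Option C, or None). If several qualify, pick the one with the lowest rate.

Total debts = (580 + 250 + 580 + 260) = 1,670; DTI = 1,670/4,500 = 37.1%.
LTV = 24,000/27,000 = 88.9%.
Reserves = 1,640/580 = 2.8 months.
Option A: score 708 ≥ 680; DTI 37.1% > 36%; LTV 88.9% ≤ 110%; employment 82 ≥ 24 mo; reserves 2.8 < 9 mo → does not qualify.
Option B: score 708 ≥ 620; DTI 37.1% > 36%; LTV 88.9% ≤ 95%; reserves 2.8 < 9 mo → does not qualify.
Option C: score 708 < 720; DTI 37.1% > 36%; LTV 88.9% ≤ 110%; employment 82 ≥ 12 mo; reserves 2.8 < 6 mo → does not qualify.

None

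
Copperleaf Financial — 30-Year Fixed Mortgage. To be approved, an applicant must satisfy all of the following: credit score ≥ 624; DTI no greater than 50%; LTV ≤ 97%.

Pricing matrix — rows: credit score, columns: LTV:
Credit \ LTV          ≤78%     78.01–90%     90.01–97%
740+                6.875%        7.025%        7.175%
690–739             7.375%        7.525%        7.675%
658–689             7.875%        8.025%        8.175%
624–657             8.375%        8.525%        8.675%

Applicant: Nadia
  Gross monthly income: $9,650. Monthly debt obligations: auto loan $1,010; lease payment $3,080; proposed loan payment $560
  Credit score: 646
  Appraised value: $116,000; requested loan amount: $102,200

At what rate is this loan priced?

Credit score 646 ≥ 624; Total monthly debts = (1,010 + 3,080 + 560) = 4,650. DTI = 4,650/9,650 = 48.2% ≤ 50%
LTV: 102,200 ÷ 116,000 = 88.1%, within 97% cap
Row: 646 falls in 624–657. Column: 88.1% falls in 78.01–90%. Rate = 8.525%.

8.525%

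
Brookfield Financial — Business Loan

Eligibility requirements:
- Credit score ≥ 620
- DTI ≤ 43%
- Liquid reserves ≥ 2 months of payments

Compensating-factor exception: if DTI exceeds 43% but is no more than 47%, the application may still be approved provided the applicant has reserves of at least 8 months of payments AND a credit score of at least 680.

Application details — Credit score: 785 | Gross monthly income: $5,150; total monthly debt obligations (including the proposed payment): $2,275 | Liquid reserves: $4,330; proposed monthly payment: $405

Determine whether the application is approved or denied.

Credit score 785 ≥ 620 (meets base)
DTI = 2,275/5,150 = 44.2% > 43% — standard DTI limit exceeded.
Reserves: 4,330 ÷ 405 = 10.7 months (meets 2-month minimum)
DTI 44.2% is within the 43%–47% exception band; checking compensating factors.
Override check — reserves: 10.7 mo (ok); score: 785 (ok).
Both compensating conditions met → exception applies.

Approved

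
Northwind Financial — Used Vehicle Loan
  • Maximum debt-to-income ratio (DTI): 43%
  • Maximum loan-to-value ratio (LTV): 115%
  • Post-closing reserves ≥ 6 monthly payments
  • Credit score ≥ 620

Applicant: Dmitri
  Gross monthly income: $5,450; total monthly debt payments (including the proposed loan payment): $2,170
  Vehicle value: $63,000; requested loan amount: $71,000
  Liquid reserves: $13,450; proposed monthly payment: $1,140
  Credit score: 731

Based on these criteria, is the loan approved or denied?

Approved

DTI = 2,170/5,450 = 39.8% ≤ 43%
Loan-to-value = 71,000/63,000 = 112.7% — pass (115% max)
Liquid reserves cover 13,450/1,140 = 11.8 months — ≥ 6 required
Credit score 731 ≥ 620 (meets)
All criteria satisfied.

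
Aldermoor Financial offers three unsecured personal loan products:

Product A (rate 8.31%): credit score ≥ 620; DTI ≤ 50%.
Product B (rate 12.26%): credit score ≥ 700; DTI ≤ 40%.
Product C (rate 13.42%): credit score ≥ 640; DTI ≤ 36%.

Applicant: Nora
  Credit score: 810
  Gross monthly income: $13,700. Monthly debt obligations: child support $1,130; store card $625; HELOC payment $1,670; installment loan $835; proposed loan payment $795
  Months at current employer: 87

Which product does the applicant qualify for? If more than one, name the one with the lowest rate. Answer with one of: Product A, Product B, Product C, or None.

Product A

Total debts = (1,130 + 625 + 1,670 + 835 + 795) = 5,055; DTI = 5,055/13,700 = 36.9%.
Product A: score 810 ≥ 620; DTI 36.9% ≤ 50% → qualifies.
Product B: score 810 ≥ 700; DTI 36.9% ≤ 40% → qualifies.
Product C: score 810 ≥ 640; DTI 36.9% > 36% → does not qualify.
Qualifying: Product A, Product B. Lowest rate is 8.31% → Product A.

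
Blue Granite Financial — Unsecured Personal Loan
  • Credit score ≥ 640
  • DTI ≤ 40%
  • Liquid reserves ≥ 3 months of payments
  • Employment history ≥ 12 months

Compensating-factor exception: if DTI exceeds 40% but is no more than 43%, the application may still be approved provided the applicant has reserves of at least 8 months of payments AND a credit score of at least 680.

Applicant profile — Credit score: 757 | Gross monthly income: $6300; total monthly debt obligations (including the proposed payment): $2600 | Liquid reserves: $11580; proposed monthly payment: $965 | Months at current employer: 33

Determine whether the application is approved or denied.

Approved

Credit score 757 ≥ 640 (meets base)
DTI = 2,600/6,300 = 41.3% > 40% — standard DTI limit exceeded.
Reserves: 11,580 ÷ 965 = 12.0 months (meets 3-month minimum)
Employment 33 ≥ 12 months
DTI 41.3% is within the 40%–43% exception band; checking compensating factors.
Override check — reserves: 12.0 mo (ok); score: 757 (ok).
Both compensating conditions met → exception applies.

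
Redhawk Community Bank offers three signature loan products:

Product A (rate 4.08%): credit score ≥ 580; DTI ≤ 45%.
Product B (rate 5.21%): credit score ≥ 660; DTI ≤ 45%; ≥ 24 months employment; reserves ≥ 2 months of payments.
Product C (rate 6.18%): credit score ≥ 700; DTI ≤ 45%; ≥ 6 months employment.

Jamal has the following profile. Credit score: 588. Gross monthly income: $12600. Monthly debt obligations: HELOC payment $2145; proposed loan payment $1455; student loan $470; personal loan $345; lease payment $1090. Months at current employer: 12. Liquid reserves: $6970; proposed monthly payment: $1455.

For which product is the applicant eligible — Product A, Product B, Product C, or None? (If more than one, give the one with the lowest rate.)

Product A

Total debts = (2,145 + 1,455 + 470 + 345 + 1,090) = 5,505; DTI = 5,505/12,600 = 43.7%.
Reserves = 6,970/1,455 = 4.8 months.
Product A: score 588 ≥ 580; DTI 43.7% ≤ 45% → qualifies.
Product B: score 588 < 660; DTI 43.7% ≤ 45%; employment 12 < 24 mo; reserves 4.8 ≥ 2 mo → does not qualify.
Product C: score 588 < 700; DTI 43.7% ≤ 45%; employment 12 ≥ 6 mo → does not qualify.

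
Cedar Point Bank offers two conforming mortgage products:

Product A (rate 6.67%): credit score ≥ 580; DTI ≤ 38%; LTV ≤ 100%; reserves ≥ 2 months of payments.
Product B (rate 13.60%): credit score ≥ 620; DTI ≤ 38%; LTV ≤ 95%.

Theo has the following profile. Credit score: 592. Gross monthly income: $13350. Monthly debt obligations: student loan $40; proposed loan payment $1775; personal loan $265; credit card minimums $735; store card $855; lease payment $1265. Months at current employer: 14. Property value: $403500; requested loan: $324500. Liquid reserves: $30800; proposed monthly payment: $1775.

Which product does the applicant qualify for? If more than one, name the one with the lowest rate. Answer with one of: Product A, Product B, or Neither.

Product A

Total debts = (40 + 1,775 + 265 + 735 + 855 + 1,265) = 4,935; DTI = 4,935/13,350 = 37%.
LTV = 324,500/403,500 = 80.4%.
Reserves = 30,800/1,775 = 17.4 months.
Product A: score 592 ≥ 580; DTI 37% ≤ 38%; LTV 80.4% ≤ 100%; reserves 17.4 ≥ 2 mo → qualifies.
Product B: score 592 < 620; DTI 37% ≤ 38%; LTV 80.4% ≤ 95% → does not qualify.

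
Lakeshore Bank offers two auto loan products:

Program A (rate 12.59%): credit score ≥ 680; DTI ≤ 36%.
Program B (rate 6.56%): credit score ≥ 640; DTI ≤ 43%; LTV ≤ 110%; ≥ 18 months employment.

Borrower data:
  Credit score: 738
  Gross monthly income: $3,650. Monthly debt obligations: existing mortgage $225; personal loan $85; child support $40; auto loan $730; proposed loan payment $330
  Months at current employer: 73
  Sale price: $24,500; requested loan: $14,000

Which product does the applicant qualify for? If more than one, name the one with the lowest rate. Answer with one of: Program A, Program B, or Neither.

Program B

Total debts = (225 + 85 + 40 + 730 + 330) = 1,410; DTI = 1,410/3,650 = 38.6%.
LTV = 14,000/24,500 = 57.1%.
Program A: score 738 ≥ 680; DTI 38.6% > 36% → does not qualify.
Program B: score 738 ≥ 640; DTI 38.6% ≤ 43%; LTV 57.1% ≤ 110%; employment 73 ≥ 18 mo → qualifies.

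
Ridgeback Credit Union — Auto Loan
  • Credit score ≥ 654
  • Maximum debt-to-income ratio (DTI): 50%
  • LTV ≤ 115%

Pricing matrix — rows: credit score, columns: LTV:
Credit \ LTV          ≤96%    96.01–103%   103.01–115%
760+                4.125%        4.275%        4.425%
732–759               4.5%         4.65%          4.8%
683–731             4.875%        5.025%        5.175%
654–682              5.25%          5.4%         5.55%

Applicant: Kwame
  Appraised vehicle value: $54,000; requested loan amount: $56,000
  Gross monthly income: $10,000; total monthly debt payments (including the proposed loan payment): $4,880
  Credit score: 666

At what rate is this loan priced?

Credit score 666 ≥ 654; DTI: 4,880 ÷ 10,000 = 48.8%, within the 50% cap
Loan-to-value = 56,000/54,000 = 103.7% — pass (115% max)
Row: 666 falls in 654–682. Column: 103.7% falls in 103.01–115%. Rate = 5.55%.

5.55%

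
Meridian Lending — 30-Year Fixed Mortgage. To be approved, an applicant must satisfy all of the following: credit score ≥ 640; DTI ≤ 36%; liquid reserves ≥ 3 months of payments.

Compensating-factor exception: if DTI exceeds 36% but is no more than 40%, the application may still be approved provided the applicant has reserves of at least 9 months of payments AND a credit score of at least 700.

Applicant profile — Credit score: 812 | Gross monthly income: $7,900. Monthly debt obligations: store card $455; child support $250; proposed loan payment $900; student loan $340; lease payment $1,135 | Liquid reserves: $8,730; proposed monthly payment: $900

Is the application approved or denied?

Approved

Credit score 812 ≥ 640 (meets base)
Total debts = (455 + 250 + 900 + 340 + 1,135) = 3,080. DTI = 3,080/7,900 = 39% > 36% — standard DTI limit exceeded.
Reserves = 8,730/900 = 9.7 months ≥ 3
39% falls in the override range (36%–40%), so the compensating-factor test applies.
Override check — reserves: 9.7 mo (ok); score: 812 (ok).
Both compensating conditions met → exception applies.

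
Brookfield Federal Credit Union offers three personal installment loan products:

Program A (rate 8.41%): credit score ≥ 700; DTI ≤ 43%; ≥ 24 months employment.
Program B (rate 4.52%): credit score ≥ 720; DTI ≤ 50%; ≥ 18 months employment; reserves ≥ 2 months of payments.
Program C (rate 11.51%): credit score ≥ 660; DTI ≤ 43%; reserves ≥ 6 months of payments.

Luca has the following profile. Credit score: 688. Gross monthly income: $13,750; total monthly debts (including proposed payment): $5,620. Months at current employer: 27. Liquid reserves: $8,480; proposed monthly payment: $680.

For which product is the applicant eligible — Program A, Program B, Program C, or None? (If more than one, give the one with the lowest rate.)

DTI = 5,620/13,750 = 40.9%.
Reserves = 8,480/680 = 12.5 months.
Program A: score 688 < 700; DTI 40.9% ≤ 43%; employment 27 ≥ 24 mo → does not qualify.
Program B: score 688 < 720; DTI 40.9% ≤ 50%; employment 27 ≥ 18 mo; reserves 12.5 ≥ 2 mo → does not qualify.
Program C: score 688 ≥ 660; DTI 40.9% ≤ 43%; reserves 12.5 ≥ 6 mo → qualifies.

Program C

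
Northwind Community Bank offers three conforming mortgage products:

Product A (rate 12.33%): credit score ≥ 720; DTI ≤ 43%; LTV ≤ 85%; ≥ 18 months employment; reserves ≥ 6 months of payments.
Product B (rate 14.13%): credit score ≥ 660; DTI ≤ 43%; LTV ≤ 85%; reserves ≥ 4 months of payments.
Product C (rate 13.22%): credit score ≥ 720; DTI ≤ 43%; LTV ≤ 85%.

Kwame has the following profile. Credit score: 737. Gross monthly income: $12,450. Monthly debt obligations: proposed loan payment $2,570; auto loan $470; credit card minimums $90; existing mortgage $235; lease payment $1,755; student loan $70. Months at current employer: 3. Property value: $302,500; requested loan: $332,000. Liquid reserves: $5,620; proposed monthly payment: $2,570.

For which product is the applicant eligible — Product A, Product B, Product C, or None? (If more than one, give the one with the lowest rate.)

None

Total debts = (2,570 + 470 + 90 + 235 + 1,755 + 70) = 5,190; DTI = 5,190/12,450 = 41.7%.
LTV = 332,000/302,500 = 109.8%.
Reserves = 5,620/2,570 = 2.2 months.
Product A: score 737 ≥ 720; DTI 41.7% ≤ 43%; LTV 109.8% > 85%; employment 3 < 18 mo; reserves 2.2 < 6 mo → does not qualify.
Product B: score 737 ≥ 660; DTI 41.7% ≤ 43%; LTV 109.8% > 85%; reserves 2.2 < 4 mo → does not qualify.
Product C: score 737 ≥ 720; DTI 41.7% ≤ 43%; LTV 109.8% > 85% → does not qualify.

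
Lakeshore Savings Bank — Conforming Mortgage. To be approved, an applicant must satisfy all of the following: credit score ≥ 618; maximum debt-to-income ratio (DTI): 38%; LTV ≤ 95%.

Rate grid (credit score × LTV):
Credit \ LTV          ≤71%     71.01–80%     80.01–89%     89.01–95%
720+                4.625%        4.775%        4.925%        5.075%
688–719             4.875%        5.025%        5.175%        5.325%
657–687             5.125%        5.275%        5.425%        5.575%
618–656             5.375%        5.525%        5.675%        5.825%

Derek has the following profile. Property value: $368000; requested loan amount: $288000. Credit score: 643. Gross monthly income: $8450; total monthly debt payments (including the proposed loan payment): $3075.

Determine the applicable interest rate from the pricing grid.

5.525%

Credit score 643 ≥ 618; DTI: 3,075 ÷ 8,450 = 36.4%, within the 38% cap
LTV = 288,000/368,000 = 78.3% ≤ 95%
Score 643 is in the 618–656 band; LTV 78.3% is in the 71.01–80% band → 5.525%.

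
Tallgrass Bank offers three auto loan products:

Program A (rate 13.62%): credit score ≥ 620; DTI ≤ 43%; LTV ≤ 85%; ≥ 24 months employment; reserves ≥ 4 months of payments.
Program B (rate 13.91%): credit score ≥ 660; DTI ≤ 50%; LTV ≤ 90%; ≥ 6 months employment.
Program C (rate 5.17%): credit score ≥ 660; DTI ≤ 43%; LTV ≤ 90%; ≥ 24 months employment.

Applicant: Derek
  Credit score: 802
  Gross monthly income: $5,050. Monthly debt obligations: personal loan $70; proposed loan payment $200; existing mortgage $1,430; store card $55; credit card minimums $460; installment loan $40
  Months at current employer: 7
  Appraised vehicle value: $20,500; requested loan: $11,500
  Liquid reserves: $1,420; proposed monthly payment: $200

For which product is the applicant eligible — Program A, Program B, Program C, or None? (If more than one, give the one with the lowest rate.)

Program B

Total debts = (70 + 200 + 1,430 + 55 + 460 + 40) = 2,255; DTI = 2,255/5,050 = 44.7%.
LTV = 11,500/20,500 = 56.1%.
Reserves = 1,420/200 = 7.1 months.
Program A: score 802 ≥ 620; DTI 44.7% > 43%; LTV 56.1% ≤ 85%; employment 7 < 24 mo; reserves 7.1 ≥ 4 mo → does not qualify.
Program B: score 802 ≥ 660; DTI 44.7% ≤ 50%; LTV 56.1% ≤ 90%; employment 7 ≥ 6 mo → qualifies.
Program C: score 802 ≥ 660; DTI 44.7% > 43%; LTV 56.1% ≤ 90%; employment 7 < 24 mo → does not qualify.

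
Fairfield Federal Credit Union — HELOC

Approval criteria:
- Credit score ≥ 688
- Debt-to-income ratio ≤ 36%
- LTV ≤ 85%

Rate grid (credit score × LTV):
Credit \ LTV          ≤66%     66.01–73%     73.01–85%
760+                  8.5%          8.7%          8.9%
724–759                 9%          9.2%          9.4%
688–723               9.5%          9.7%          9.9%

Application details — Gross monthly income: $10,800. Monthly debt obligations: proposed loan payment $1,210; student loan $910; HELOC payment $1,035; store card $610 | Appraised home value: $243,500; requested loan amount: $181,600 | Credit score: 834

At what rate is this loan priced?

Credit score 834 ≥ 688; Total monthly debts = (1,210 + 910 + 1,035 + 610) = 3,765. DTI: 3,765 ÷ 10,800 = 34.9%, within the 36% cap
Loan-to-value = 181,600/243,500 = 74.6% — pass (85% max)
Credit 834 → row 760+; LTV 74.6% → column 73.01–85%. Grid cell → 8.9%.

8.9%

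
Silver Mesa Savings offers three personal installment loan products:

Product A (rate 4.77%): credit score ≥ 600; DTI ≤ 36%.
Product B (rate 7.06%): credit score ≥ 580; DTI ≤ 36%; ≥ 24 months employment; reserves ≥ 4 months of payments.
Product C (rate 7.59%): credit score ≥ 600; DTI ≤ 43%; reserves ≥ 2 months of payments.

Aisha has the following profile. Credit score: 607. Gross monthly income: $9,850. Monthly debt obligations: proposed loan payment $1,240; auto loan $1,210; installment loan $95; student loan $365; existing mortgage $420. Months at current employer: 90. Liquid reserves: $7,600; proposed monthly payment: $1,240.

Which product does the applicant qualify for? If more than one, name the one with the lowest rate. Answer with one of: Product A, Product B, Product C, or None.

Product A

Total debts = (1,240 + 1,210 + 95 + 365 + 420) = 3,330; DTI = 3,330/9,850 = 33.8%.
Reserves = 7,600/1,240 = 6.1 months.
Product A: score 607 ≥ 600; DTI 33.8% ≤ 36% → qualifies.
Product B: score 607 ≥ 580; DTI 33.8% ≤ 36%; employment 90 ≥ 24 mo; reserves 6.1 ≥ 4 mo → qualifies.
Product C: score 607 ≥ 600; DTI 33.8% ≤ 43%; reserves 6.1 ≥ 2 mo → qualifies.
Qualifying: Product A, Product B, Product C. Lowest rate is 4.77% → Product A.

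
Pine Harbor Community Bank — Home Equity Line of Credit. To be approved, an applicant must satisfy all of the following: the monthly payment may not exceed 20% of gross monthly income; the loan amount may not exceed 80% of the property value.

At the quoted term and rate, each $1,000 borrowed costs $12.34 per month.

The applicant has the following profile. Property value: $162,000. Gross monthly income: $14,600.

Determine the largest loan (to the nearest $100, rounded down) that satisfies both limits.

Payment cap: 20% × $14,600 = $2,920/month.
At $12.34 per $1,000, that supports 2,920/12.34 × 1,000 ≈ $236,628 → $236,600.
LTV cap: 80% × $162,000 = $129,600 → $129,600.
Binding constraint: loan-to-value.

$129,600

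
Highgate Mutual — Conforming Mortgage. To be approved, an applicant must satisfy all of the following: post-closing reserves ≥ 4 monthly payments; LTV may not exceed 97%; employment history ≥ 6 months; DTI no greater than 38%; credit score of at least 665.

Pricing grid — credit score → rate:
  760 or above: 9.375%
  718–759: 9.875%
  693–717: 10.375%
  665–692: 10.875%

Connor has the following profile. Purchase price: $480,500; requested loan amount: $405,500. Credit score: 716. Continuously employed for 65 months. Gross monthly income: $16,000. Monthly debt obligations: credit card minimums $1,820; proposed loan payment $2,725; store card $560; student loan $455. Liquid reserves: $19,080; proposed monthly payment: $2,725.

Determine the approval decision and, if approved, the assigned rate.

Credit score 716 ≥ 665 (meets minimum)
Reserves: 19,080 ÷ 2,725 = 7.0 months (meets 4-month minimum)
Employment 65 ≥ 6 months
Total monthly debts = (1,820 + 2,725 + 560 + 455) = 5,560. DTI: 5,560 ÷ 16,000 = 34.8%, within the 38% cap
Loan-to-value = 405,500/480,500 = 84.4% — pass (97% max)
All requirements met. Score 716 falls in the 693–717 tier → 10.375%.

Approved at 10.375%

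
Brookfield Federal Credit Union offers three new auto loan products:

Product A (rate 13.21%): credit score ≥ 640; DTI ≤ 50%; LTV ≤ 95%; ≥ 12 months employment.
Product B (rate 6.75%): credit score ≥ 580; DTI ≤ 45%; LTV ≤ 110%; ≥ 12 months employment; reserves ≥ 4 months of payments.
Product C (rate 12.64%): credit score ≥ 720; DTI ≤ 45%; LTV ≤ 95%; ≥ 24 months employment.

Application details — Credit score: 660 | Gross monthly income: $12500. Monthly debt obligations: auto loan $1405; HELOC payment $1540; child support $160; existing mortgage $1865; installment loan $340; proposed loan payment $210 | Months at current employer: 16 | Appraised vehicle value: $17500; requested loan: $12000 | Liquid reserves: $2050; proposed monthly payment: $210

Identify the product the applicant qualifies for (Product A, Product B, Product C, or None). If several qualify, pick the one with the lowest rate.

Product B

Total debts = (1,405 + 1,540 + 160 + 1,865 + 340 + 210) = 5,520; DTI = 5,520/12,500 = 44.2%.
LTV = 12,000/17,500 = 68.6%.
Reserves = 2,050/210 = 9.8 months.
Product A: score 660 ≥ 640; DTI 44.2% ≤ 50%; LTV 68.6% ≤ 95%; employment 16 ≥ 12 mo → qualifies.
Product B: score 660 ≥ 580; DTI 44.2% ≤ 45%; LTV 68.6% ≤ 110%; employment 16 ≥ 12 mo; reserves 9.8 ≥ 4 mo → qualifies.
Product C: score 660 < 720; DTI 44.2% ≤ 45%; LTV 68.6% ≤ 95%; employment 16 < 24 mo → does not qualify.
Qualifying: Product A, Product B. Lowest rate is 6.75% → Product B.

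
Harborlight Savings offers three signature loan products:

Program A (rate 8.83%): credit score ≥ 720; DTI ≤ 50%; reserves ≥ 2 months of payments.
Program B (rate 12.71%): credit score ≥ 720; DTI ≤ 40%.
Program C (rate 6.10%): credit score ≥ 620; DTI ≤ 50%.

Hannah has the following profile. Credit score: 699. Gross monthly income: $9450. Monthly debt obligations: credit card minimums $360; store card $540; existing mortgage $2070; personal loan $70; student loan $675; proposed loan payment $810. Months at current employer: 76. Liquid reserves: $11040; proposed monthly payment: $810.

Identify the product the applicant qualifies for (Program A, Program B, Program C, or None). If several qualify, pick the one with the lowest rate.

Total debts = (360 + 540 + 2,070 + 70 + 675 + 810) = 4,525; DTI = 4,525/9,450 = 47.9%.
Reserves = 11,040/810 = 13.6 months.
Program A: score 699 < 720; DTI 47.9% ≤ 50%; reserves 13.6 ≥ 2 mo → does not qualify.
Program B: score 699 < 720; DTI 47.9% > 40% → does not qualify.
Program C: score 699 ≥ 620; DTI 47.9% ≤ 50% → qualifies.

Program C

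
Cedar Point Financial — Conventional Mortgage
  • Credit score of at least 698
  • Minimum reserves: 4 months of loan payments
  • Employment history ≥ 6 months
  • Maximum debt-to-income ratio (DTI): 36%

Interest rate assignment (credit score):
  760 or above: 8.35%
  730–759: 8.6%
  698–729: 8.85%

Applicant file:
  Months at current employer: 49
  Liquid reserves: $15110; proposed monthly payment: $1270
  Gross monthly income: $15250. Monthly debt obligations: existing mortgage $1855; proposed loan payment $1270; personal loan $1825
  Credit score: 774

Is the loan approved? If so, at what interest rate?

Approved at 8.35%

Credit score 774 ≥ 698 (meets minimum)
Employment 49 ≥ 6 months
Reserves = 15,110/1,270 = 11.9 months ≥ 4
Total monthly debts = (1,855 + 1,270 + 1,825) = 4,950. DTI: 4,950 ÷ 15,250 = 32.5%, within the 36% cap
All requirements met. Score 774 falls in the 760 or above tier → 8.35%.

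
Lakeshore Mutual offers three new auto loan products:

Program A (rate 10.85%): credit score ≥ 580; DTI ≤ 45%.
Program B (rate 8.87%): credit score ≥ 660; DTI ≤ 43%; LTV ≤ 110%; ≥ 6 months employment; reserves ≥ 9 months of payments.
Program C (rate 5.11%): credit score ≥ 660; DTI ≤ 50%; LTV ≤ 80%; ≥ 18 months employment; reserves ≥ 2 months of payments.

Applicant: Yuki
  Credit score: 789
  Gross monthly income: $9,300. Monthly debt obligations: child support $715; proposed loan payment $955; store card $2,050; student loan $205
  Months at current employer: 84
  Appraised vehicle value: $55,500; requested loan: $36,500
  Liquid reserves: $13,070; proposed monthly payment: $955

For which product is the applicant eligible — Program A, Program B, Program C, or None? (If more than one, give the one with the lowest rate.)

Total debts = (715 + 955 + 2,050 + 205) = 3,925; DTI = 3,925/9,300 = 42.2%.
LTV = 36,500/55,500 = 65.8%.
Reserves = 13,070/955 = 13.7 months.
Program A: score 789 ≥ 580; DTI 42.2% ≤ 45% → qualifies.
Program B: score 789 ≥ 660; DTI 42.2% ≤ 43%; LTV 65.8% ≤ 110%; employment 84 ≥ 6 mo; reserves 13.7 ≥ 9 mo → qualifies.
Program C: score 789 ≥ 660; DTI 42.2% ≤ 50%; LTV 65.8% ≤ 80%; employment 84 ≥ 18 mo; reserves 13.7 ≥ 2 mo → qualifies.
Qualifying: Program A, Program B, Program C. Lowest rate is 5.11% → Program C.

Program C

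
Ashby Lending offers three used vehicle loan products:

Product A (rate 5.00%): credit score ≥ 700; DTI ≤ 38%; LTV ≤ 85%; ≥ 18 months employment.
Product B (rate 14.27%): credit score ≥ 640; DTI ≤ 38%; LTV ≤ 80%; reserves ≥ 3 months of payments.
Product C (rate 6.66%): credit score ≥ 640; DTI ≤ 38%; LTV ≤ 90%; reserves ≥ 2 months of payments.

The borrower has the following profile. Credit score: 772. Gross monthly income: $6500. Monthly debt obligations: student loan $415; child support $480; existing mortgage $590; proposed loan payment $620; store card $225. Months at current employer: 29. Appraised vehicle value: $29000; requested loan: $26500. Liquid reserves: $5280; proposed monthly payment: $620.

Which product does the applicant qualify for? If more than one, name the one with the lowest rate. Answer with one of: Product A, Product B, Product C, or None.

Total debts = (415 + 480 + 590 + 620 + 225) = 2,330; DTI = 2,330/6,500 = 35.8%.
LTV = 26,500/29,000 = 91.4%.
Reserves = 5,280/620 = 8.5 months.
Product A: score 772 ≥ 700; DTI 35.8% ≤ 38%; LTV 91.4% > 85%; employment 29 ≥ 18 mo → does not qualify.
Product B: score 772 ≥ 640; DTI 35.8% ≤ 38%; LTV 91.4% > 80%; reserves 8.5 ≥ 3 mo → does not qualify.
Product C: score 772 ≥ 640; DTI 35.8% ≤ 38%; LTV 91.4% > 90%; reserves 8.5 ≥ 2 mo → does not qualify.

None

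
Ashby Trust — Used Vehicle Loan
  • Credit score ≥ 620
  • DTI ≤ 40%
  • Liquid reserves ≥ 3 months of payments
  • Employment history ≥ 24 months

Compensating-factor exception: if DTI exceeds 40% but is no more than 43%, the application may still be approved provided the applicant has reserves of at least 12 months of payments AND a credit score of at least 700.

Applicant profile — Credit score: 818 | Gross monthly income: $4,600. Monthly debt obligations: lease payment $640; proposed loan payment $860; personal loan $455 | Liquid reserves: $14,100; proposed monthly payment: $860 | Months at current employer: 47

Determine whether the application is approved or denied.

Credit score 818 ≥ 620 (meets base)
Total debts = (640 + 860 + 455) = 1,955. DTI = 1,955/4,600 = 42.5% > 40% — standard DTI limit exceeded.
Liquid reserves cover 14,100/860 = 16.4 months — ≥ 3 required
Employment 47 ≥ 24 months
42.5% falls in the override range (40%–43%), so the compensating-factor test applies.
Reserves 16.4 ≥ 12 months; credit score 818 ≥ 700.
Both override conditions satisfied; DTI exception granted.

Approved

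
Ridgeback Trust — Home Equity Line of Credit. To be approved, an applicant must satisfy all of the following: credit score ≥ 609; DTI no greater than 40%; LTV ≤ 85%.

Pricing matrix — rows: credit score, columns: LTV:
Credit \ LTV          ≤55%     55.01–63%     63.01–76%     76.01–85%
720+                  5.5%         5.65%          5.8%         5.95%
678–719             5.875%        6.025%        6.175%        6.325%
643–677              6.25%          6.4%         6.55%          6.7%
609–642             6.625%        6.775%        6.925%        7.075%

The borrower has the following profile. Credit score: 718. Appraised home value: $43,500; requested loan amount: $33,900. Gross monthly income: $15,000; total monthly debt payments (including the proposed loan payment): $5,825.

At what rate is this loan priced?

Credit score 718 ≥ 609; DTI: 5,825 ÷ 15,000 = 38.8%, within the 40% cap
LTV = 33,900/43,500 = 77.9% ≤ 85%
Score 718 is in the 678–719 band; LTV 77.9% is in the 76.01–85% band → 6.325%.

6.325%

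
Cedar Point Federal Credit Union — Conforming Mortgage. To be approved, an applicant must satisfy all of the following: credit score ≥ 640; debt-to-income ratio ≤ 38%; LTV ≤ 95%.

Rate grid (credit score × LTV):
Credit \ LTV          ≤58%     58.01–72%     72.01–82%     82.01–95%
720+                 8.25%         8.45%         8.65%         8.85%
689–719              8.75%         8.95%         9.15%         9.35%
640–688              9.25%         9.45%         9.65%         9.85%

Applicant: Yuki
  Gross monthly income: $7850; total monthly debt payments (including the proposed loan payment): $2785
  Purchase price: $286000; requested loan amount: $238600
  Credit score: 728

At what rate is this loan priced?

8.85%

Credit score 728 ≥ 640; Debt-to-income = 2,785/7,850 = 35.5% — meets 38% limit
Loan-to-value = 238,600/286,000 = 83.4% — pass (95% max)
Credit 728 → row 720+; LTV 83.4% → column 82.01–95%. Grid cell → 8.85%.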